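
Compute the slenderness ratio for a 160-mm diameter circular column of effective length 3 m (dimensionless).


Radius of gyration r = d / 4 = 160 / 4 = 40.0 mm
L_eff = 3000.0 mm
Slenderness ratio = L / r = 3000.0 / 40.0 = 75.0 (dimensionless)

75.0 (dimensionless)


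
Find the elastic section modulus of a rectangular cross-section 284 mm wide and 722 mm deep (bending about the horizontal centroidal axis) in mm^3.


S = b * h^2 / 6
= 284 * 722^2 / 6
= 284 * 521284 / 6
= 24674109.33 mm^3

24674109.33 mm^3


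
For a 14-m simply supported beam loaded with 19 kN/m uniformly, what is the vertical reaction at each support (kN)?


Total load = w * L = 19 * 14 = 266 kN
By symmetry, each reaction R = total / 2 = 266 / 2 = 133.0 kN

133.0 kN


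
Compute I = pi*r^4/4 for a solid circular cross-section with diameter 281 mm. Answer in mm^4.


r = d / 2 = 281 / 2 = 140.5 mm
I = pi * r^4 / 4 = pi * 140.5^4 / 4
= 306051969.3 mm^4

306051969.3 mm^4


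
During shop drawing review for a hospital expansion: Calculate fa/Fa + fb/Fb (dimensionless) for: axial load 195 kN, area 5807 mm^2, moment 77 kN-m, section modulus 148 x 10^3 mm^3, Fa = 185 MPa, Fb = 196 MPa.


f_a = P / A = 195000.0 / 5807 = 33.5802 MPa
f_b = M / S = 77000000.0 / 148000.0 = 520.2703 MPa
Ratio = f_a / Fa + f_b / Fb
= 33.5802 / 185 + 520.2703 / 196
= 2.836 (dimensionless)

2.836 (dimensionless)


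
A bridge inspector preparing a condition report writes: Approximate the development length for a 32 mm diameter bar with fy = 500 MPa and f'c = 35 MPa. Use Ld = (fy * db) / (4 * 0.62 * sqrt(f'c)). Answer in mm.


Ld = (fy * db) / (4 * 0.62 * sqrt(f'c))
= (500 * 32) / (4 * 0.62 * sqrt(35))
= 16000 / 14.6719
= 1090.52 mm

1090.52 mm


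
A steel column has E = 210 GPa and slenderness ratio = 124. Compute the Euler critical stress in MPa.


sigma_cr = pi^2 * E / lambda^2
= 9.8696 * 210000.0 / 124^2
= 9.8696 * 210000.0 / 15376
= 134.7956 MPa

134.7956 MPa


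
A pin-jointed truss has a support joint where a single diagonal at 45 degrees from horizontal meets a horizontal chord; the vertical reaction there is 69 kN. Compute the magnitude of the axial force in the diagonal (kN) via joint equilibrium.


At the joint, only the diagonal has a vertical component, so vertical equilibrium gives:
F * sin(45) = 69
F = 69 / sin(45)
= 69 / 0.707107
= 97.58 kN

97.58 kN


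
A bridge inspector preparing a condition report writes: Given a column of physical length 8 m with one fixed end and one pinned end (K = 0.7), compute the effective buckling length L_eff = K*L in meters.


L_eff = K * L
= 0.7 * 8
= 5.6 m

5.6 m


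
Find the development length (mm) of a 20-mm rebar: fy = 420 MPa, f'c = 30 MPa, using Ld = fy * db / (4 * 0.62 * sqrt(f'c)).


Ld = (fy * db) / (4 * 0.62 * sqrt(f'c))
= (420 * 20) / (4 * 0.62 * sqrt(30))
= 8400 / 13.5835
= 618.4 mm

618.4 mm


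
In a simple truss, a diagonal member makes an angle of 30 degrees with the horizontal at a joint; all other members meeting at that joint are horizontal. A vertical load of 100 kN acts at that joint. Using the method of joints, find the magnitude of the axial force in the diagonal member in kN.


At the joint, only the diagonal has a vertical component, so vertical equilibrium gives:
F * sin(30) = 100
F = 100 / sin(30)
= 100 / 0.5
= 200.0 kN

200.0 kN


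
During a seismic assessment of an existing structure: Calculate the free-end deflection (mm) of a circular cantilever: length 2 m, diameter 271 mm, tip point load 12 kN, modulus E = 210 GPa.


I = pi * d^4 / 64 = pi * 271^4 / 64 = 264756762.74 mm^4
L = 2000.0 mm, P = 12000.0 N, E = 210000.0 MPa
delta = P * L^3 / (3 * E * I)
= 12000.0 * 2000.0^3 / (3 * 210000.0 * 264756762.74)
= 0.5756 mm

0.5756 mm


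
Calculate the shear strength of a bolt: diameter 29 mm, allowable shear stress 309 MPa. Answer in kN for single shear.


A = pi * d^2 / 4 = pi * 29^2 / 4 = 660.5199 mm^2
V = f_v * A / 1000 = 309 * 660.5199 / 1000
= 204.1006 kN

204.1006 kN


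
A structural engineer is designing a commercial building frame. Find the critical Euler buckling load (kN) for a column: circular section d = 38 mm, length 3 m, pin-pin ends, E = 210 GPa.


I = pi * d^4 / 64 = 102353.87 mm^4
L = 3000.0 mm
P_cr = pi^2 * E * I / L^2
= 9.8696 * 210000.0 * 102353.87 / 3000.0^2
= 23571.15 N = 23.5712 kN

23.5712 kN


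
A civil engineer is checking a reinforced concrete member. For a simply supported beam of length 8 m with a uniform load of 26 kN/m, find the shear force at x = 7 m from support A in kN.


R_A = w * L / 2 = 26 * 8 / 2 = 104.0 kN
V(x) = R_A - w * x = 104.0 - 26 * 7
= -78.0 kN

-78.0 kN


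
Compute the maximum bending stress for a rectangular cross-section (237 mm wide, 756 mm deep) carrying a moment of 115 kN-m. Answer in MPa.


I = b * h^3 / 12 = 237 * 756^3 / 12 = 8533604016.0 mm^4
y = h / 2 = 756 / 2 = 378.0 mm
M = 115 kN-m = 115000000.0 N-mm
sigma = M * y / I = 115000000.0 * 378.0 / 8533604016.0
= 5.09 MPa

5.09 MPa


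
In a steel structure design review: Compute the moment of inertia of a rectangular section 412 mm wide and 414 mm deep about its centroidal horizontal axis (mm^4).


I = b * h^3 / 12
= 412 * 414^3 / 12
= 412 * 70957944 / 12
= 2436222744.0 mm^4

2436222744.0 mm^4


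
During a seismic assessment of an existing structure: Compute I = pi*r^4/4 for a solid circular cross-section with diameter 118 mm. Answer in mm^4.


r = d / 2 = 118 / 2 = 59.0 mm
I = pi * r^4 / 4 = pi * 59.0^4 / 4
= 9516953.07 mm^4

9516953.07 mm^4


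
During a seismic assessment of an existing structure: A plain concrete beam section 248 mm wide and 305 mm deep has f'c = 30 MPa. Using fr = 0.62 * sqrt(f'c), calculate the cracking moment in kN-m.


fr = 0.62 * sqrt(30) = 0.62 * 5.4772 = 3.3959 MPa
I = 248 * 305^3 / 12 = 586367583.33 mm^4
y_t = 152.5 mm
M_cr = fr * I / y_t = 3.3959 * 586367583.33 / 152.5 N-mm
= 13.0573 kN-m

13.0573 kN-m


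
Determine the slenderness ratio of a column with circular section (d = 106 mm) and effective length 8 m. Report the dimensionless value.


Radius of gyration r = d / 4 = 106 / 4 = 26.5 mm
L_eff = 8000.0 mm
Slenderness ratio = L / r = 8000.0 / 26.5 = 301.89 (dimensionless)

301.89 (dimensionless)


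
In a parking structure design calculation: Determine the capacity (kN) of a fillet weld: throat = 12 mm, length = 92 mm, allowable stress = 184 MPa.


Strength = throat * length * allowable stress
= 12 * 92 * 184 N
= 203136 N
= 203.14 kN

203.14 kN


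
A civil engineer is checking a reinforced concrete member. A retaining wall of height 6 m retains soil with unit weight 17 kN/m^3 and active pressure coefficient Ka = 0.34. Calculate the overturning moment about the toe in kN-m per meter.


Pa = 0.5 * Ka * gamma * H^2
= 0.5 * 0.34 * 17 * 6^2
= 104.04 kN/m
Arm = H / 3 = 6 / 3 = 2.0 m
Mo = Pa * arm = Pa * H / 3 = 104.04 * 6 / 3 = 208.08 kN-m/m

208.08 kN-m/m


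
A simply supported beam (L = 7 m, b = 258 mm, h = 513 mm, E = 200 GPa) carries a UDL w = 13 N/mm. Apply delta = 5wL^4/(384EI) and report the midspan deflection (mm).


I = 258 * 513^3 / 12 = 2902622485.5 mm^4
L = 7000.0 mm, w = 13 N/mm, E = 200000.0 MPa
delta = 5 * w * L^4 / (384 * E * I)
= 5 * 13 * 7000.0^4 / (384 * 200000.0 * 2902622485.5)
= 0.7001 mm

0.7001 mm


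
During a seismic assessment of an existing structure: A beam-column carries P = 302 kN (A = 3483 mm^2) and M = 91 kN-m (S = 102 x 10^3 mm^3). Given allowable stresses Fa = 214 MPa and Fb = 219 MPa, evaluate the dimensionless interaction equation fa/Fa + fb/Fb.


f_a = P / A = 302000.0 / 3483 = 86.7069 MPa
f_b = M / S = 91000000.0 / 102000.0 = 892.1569 MPa
Ratio = f_a / Fa + f_b / Fb
= 86.7069 / 214 + 892.1569 / 219
= 4.4789 (dimensionless)

4.4789 (dimensionless)


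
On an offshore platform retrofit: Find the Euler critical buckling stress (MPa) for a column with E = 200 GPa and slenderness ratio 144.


sigma_cr = pi^2 * E / lambda^2
= 9.8696 * 200000.0 / 144^2
= 9.8696 * 200000.0 / 20736
= 95.1929 MPa

95.1929 MPa


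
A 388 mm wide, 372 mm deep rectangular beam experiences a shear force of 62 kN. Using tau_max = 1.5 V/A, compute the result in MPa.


A = b * h = 388 * 372 = 144336 mm^2
V = 62 kN = 62000.0 N
tau_max = 1.5 * V / A = 1.5 * 62000.0 / 144336
= 0.6443 MPa

0.6443 MPa


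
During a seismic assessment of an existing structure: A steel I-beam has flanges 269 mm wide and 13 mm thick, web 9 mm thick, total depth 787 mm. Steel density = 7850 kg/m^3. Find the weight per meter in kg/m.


A_flanges = 2 * 269 * 13 = 6994 mm^2
A_web = (787 - 2 * 13) * 9 = 6849 mm^2
A_total = 6994 + 6849 = 13843 mm^2 = 0.013843 m^2
Weight = rho * A = 7850 * 0.013843 = 108.6676 kg/m

108.6676 kg/m


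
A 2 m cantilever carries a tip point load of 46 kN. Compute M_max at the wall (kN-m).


For a cantilever with a point load at the free end:
M_max = P * L = 46 * 2 = 92 kN-m

92 kN-m


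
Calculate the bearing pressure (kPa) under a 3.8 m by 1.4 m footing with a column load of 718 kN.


A = 3.8 * 1.4 = 5.32 m^2
q = P / A = 718 / 5.32
= 134.9624 kPa

134.9624 kPa


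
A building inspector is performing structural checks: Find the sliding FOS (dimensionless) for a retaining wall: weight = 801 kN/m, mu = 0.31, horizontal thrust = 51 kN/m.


Resisting force = mu * W = 0.31 * 801 = 248.31 kN/m
FOS = Resisting / Driving = 248.31 / 51
= 4.8688 (dimensionless)

4.8688 (dimensionless)


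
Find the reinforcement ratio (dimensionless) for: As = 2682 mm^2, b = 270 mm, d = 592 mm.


rho = As / (b * d)
= 2682 / (270 * 592)
= 2682 / 159840
= 0.016779 (dimensionless)

0.016779 (dimensionless)


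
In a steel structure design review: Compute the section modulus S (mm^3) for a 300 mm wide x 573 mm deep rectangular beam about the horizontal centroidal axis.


S = b * h^2 / 6
= 300 * 573^2 / 6
= 300 * 328329 / 6
= 16416450.0 mm^3

16416450.0 mm^3


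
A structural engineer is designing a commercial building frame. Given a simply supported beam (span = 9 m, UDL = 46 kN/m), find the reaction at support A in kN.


Total load = w * L = 46 * 9 = 414 kN
By symmetry, each reaction R = total / 2 = 414 / 2 = 207.0 kN

207.0 kN


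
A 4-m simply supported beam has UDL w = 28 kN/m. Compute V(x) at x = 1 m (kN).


R_A = w * L / 2 = 28 * 4 / 2 = 56.0 kN
V(x) = R_A - w * x = 56.0 - 28 * 1
= 28.0 kN

28.0 kN


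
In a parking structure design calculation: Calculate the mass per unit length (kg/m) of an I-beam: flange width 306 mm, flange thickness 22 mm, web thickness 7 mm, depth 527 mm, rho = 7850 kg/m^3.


A_flanges = 2 * 306 * 22 = 13464 mm^2
A_web = (527 - 2 * 22) * 7 = 3381 mm^2
A_total = 13464 + 3381 = 16845 mm^2 = 0.016845 m^2
Weight = rho * A = 7850 * 0.016845 = 132.2332 kg/m

132.2332 kg/m


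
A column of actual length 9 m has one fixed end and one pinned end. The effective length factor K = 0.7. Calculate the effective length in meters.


L_eff = K * L
= 0.7 * 9
= 6.3 m

6.3 m


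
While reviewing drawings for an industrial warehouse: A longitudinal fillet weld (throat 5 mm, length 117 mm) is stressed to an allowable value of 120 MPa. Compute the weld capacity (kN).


Strength = throat * length * allowable stress
= 5 * 117 * 120 N
= 70200 N
= 70.2 kN

70.2 kN


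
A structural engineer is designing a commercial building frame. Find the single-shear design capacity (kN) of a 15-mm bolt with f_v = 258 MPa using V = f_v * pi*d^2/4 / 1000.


A = pi * d^2 / 4 = pi * 15^2 / 4 = 176.7146 mm^2
V = f_v * A / 1000 = 258 * 176.7146 / 1000
= 45.5924 kN

45.5924 kN


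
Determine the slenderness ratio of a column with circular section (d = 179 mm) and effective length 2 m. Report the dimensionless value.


Radius of gyration r = d / 4 = 179 / 4 = 44.75 mm
L_eff = 2000.0 mm
Slenderness ratio = L / r = 2000.0 / 44.75 = 44.69 (dimensionless)

44.69 (dimensionless)


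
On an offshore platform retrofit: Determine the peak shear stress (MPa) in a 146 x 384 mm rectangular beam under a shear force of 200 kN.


A = b * h = 146 * 384 = 56064 mm^2
V = 200 kN = 200000.0 N
tau_max = 1.5 * V / A = 1.5 * 200000.0 / 56064
= 5.351 MPa

5.351 MPa


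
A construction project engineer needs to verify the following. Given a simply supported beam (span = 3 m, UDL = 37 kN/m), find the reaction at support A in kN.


Total load = w * L = 37 * 3 = 111 kN
By symmetry, each reaction R = total / 2 = 111 / 2 = 55.5 kN

55.5 kN


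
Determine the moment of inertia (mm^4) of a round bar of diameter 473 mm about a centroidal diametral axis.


r = d / 2 = 473 / 2 = 236.5 mm
I = pi * r^4 / 4 = pi * 236.5^4 / 4
= 2457052644.18 mm^4

2457052644.18 mm^4


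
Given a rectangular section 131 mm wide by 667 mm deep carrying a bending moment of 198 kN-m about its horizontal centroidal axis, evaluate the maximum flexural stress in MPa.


I = b * h^3 / 12 = 131 * 667^3 / 12 = 3239422179.42 mm^4
y = h / 2 = 667 / 2 = 333.5 mm
M = 198 kN-m = 198000000.0 N-mm
sigma = M * y / I = 198000000.0 * 333.5 / 3239422179.42
= 20.38 MPa

20.38 MPa


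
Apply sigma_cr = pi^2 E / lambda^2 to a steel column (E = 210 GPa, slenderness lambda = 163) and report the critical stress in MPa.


sigma_cr = pi^2 * E / lambda^2
= 9.8696 * 210000.0 / 163^2
= 9.8696 * 210000.0 / 26569
= 78.0088 MPa

78.0088 MPa


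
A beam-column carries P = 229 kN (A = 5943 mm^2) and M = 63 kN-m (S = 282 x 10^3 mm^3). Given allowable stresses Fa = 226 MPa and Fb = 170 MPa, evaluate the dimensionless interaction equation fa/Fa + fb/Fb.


f_a = P / A = 229000.0 / 5943 = 38.5327 MPa
f_b = M / S = 63000000.0 / 282000.0 = 223.4043 MPa
Ratio = f_a / Fa + f_b / Fb
= 38.5327 / 226 + 223.4043 / 170
= 1.4846 (dimensionless)

1.4846 (dimensionless)


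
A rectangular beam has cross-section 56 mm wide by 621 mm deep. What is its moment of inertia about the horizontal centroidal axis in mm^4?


I = b * h^3 / 12
= 56 * 621^3 / 12
= 56 * 239483061 / 12
= 1117587618.0 mm^4

1117587618.0 mm^4


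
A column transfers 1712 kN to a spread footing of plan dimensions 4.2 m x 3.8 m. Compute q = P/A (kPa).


A = 4.2 * 3.8 = 15.96 m^2
q = P / A = 1712 / 15.96
= 107.2682 kPa

107.2682 kPa


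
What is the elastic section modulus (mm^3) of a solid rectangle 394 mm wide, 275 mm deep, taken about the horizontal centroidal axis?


S = b * h^2 / 6
= 394 * 275^2 / 6
= 394 * 75625 / 6
= 4966041.67 mm^3

4966041.67 mm^3


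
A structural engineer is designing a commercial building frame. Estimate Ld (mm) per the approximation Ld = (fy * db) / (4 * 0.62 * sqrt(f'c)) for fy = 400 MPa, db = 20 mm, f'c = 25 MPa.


Ld = (fy * db) / (4 * 0.62 * sqrt(f'c))
= (400 * 20) / (4 * 0.62 * sqrt(25))
= 8000 / 12.4
= 645.16 mm

645.16 mm


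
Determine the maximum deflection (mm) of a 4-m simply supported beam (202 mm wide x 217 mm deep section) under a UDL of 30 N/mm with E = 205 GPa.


I = 202 * 217^3 / 12 = 172008268.83 mm^4
L = 4000.0 mm, w = 30 N/mm, E = 205000.0 MPa
delta = 5 * w * L^4 / (384 * E * I)
= 5 * 30 * 4000.0^4 / (384 * 205000.0 * 172008268.83)
= 2.8359 mm

2.8359 mm


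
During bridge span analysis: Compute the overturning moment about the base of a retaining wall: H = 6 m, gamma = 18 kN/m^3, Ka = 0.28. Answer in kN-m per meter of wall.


Pa = 0.5 * Ka * gamma * H^2
= 0.5 * 0.28 * 18 * 6^2
= 90.72 kN/m
Arm = H / 3 = 6 / 3 = 2.0 m
Mo = Pa * arm = Pa * H / 3 = 90.72 * 6 / 3 = 181.44 kN-m/m

181.44 kN-m/m


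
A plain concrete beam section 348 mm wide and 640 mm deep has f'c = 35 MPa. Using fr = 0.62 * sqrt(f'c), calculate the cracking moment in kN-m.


fr = 0.62 * sqrt(35) = 0.62 * 5.9161 = 3.668 MPa
I = 348 * 640^3 / 12 = 7602176000.0 mm^4
y_t = 320.0 mm
M_cr = fr * I / y_t = 3.668 * 7602176000.0 / 320.0 N-mm
= 87.1392 kN-m

87.1392 kN-m


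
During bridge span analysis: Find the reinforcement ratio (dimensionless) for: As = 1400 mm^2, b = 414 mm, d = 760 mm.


rho = As / (b * d)
= 1400 / (414 * 760)
= 1400 / 314640
= 0.00445 (dimensionless)

0.00445 (dimensionless)


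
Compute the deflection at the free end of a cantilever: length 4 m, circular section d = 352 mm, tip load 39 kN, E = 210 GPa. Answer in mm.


I = pi * d^4 / 64 = pi * 352^4 / 64 = 753599414.95 mm^4
L = 4000.0 mm, P = 39000.0 N, E = 210000.0 MPa
delta = P * L^3 / (3 * E * I)
= 39000.0 * 4000.0^3 / (3 * 210000.0 * 753599414.95)
= 5.2573 mm

5.2573 mm


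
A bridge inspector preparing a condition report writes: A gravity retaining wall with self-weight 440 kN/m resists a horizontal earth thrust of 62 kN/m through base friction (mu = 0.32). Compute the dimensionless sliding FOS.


Resisting force = mu * W = 0.32 * 440 = 140.8 kN/m
FOS = Resisting / Driving = 140.8 / 62
= 2.271 (dimensionless)

2.271 (dimensionless)


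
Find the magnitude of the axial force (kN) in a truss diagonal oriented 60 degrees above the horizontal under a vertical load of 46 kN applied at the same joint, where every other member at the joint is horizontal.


At the joint, only the diagonal has a vertical component, so vertical equilibrium gives:
F * sin(60) = 46
F = 46 / sin(60)
= 46 / 0.866025
= 53.12 kN

53.12 kN


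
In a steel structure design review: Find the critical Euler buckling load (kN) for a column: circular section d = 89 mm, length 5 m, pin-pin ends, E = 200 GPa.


I = pi * d^4 / 64 = 3079852.55 mm^4
L = 5000.0 mm
P_cr = pi^2 * E * I / L^2
= 9.8696 * 200000.0 * 3079852.55 / 5000.0^2
= 243175.41 N = 243.1754 kN

243.1754 kN


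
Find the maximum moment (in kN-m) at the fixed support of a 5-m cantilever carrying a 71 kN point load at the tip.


For a cantilever with a point load at the free end:
M_max = P * L = 71 * 5 = 355 kN-m

355 kN-m


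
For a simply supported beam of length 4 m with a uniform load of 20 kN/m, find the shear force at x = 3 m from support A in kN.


R_A = w * L / 2 = 20 * 4 / 2 = 40.0 kN
V(x) = R_A - w * x = 40.0 - 20 * 3
= -20.0 kN

-20.0 kN


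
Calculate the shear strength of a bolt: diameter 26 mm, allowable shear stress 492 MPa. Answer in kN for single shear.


A = pi * d^2 / 4 = pi * 26^2 / 4 = 530.9292 mm^2
V = f_v * A / 1000 = 492 * 530.9292 / 1000
= 261.2171 kN

261.2171 kN


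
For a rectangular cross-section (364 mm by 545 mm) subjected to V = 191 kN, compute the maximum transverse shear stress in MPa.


A = b * h = 364 * 545 = 198380 mm^2
V = 191 kN = 191000.0 N
tau_max = 1.5 * V / A = 1.5 * 191000.0 / 198380
= 1.4442 MPa

1.4442 MPa


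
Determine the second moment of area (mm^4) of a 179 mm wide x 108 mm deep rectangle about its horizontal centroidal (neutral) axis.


I = b * h^3 / 12
= 179 * 108^3 / 12
= 179 * 1259712 / 12
= 18790704.0 mm^4

18790704.0 mm^4


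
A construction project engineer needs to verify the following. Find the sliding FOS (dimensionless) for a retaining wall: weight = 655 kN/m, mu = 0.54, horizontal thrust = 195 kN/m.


Resisting force = mu * W = 0.54 * 655 = 353.7 kN/m
FOS = Resisting / Driving = 353.7 / 195
= 1.8138 (dimensionless)

1.8138 (dimensionless)


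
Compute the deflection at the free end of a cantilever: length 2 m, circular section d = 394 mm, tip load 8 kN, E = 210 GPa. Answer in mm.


I = pi * d^4 / 64 = pi * 394^4 / 64 = 1182918396.8 mm^4
L = 2000.0 mm, P = 8000.0 N, E = 210000.0 MPa
delta = P * L^3 / (3 * E * I)
= 8000.0 * 2000.0^3 / (3 * 210000.0 * 1182918396.8)
= 0.0859 mm

0.0859 mm


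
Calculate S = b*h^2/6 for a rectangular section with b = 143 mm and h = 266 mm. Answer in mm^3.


S = b * h^2 / 6
= 143 * 266^2 / 6
= 143 * 70756 / 6
= 1686351.33 mm^3

1686351.33 mm^3


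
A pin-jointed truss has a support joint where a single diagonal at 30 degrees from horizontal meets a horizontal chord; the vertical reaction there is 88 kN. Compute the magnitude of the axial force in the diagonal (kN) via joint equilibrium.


At the joint, only the diagonal has a vertical component, so vertical equilibrium gives:
F * sin(30) = 88
F = 88 / sin(30)
= 88 / 0.5
= 176.0 kN

176.0 kN


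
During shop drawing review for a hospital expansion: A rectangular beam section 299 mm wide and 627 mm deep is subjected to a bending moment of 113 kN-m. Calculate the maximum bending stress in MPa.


I = b * h^3 / 12 = 299 * 627^3 / 12 = 6141756084.75 mm^4
y = h / 2 = 627 / 2 = 313.5 mm
M = 113 kN-m = 113000000.0 N-mm
sigma = M * y / I = 113000000.0 * 313.5 / 6141756084.75
= 5.77 MPa

5.77 MPa


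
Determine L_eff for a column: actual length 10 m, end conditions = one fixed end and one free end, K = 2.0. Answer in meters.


L_eff = K * L
= 2.0 * 10
= 20.0 m

20.0 m


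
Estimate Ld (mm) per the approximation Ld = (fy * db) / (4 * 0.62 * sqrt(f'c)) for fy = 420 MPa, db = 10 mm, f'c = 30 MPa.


Ld = (fy * db) / (4 * 0.62 * sqrt(f'c))
= (420 * 10) / (4 * 0.62 * sqrt(30))
= 4200 / 13.5835
= 309.2 mm

309.2 mm


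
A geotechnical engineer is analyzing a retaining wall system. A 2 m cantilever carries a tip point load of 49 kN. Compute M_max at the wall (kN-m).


For a cantilever with a point load at the free end:
M_max = P * L = 49 * 2 = 98 kN-m

98 kN-m


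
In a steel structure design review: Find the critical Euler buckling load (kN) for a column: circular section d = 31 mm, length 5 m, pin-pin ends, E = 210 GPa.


I = pi * d^4 / 64 = 45333.23 mm^4
L = 5000.0 mm
P_cr = pi^2 * E * I / L^2
= 9.8696 * 210000.0 * 45333.23 / 5000.0^2
= 3758.34 N = 3.7583 kN

3.7583 kN


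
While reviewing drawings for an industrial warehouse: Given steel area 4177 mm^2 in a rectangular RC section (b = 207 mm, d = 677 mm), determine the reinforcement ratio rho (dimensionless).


rho = As / (b * d)
= 4177 / (207 * 677)
= 4177 / 140139
= 0.029806 (dimensionless)

0.029806 (dimensionless)


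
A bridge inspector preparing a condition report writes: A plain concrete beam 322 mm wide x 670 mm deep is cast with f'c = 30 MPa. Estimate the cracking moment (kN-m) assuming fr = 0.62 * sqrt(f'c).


fr = 0.62 * sqrt(30) = 0.62 * 5.4772 = 3.3959 MPa
I = 322 * 670^3 / 12 = 8070473833.33 mm^4
y_t = 335.0 mm
M_cr = fr * I / y_t = 3.3959 * 8070473833.33 / 335.0 N-mm
= 81.81 kN-m

81.81 kN-m


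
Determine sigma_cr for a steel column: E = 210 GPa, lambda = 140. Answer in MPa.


sigma_cr = pi^2 * E / lambda^2
= 9.8696 * 210000.0 / 140^2
= 9.8696 * 210000.0 / 19600
= 105.7458 MPa

105.7458 MPa


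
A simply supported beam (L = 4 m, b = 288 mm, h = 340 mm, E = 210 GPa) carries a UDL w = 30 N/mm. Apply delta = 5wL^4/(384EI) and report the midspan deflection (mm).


I = 288 * 340^3 / 12 = 943296000.0 mm^4
L = 4000.0 mm, w = 30 N/mm, E = 210000.0 MPa
delta = 5 * w * L^4 / (384 * E * I)
= 5 * 30 * 4000.0^4 / (384 * 210000.0 * 943296000.0)
= 0.5048 mm

0.5048 mm


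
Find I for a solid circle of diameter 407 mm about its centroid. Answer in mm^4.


r = d / 2 = 407 / 2 = 203.5 mm
I = pi * r^4 / 4 = pi * 203.5^4 / 4
= 1346937783.35 mm^4

1346937783.35 mm^4


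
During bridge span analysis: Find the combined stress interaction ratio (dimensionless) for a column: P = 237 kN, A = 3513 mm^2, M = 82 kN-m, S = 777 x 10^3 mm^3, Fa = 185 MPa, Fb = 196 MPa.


f_a = P / A = 237000.0 / 3513 = 67.4637 MPa
f_b = M / S = 82000000.0 / 777000.0 = 105.5341 MPa
Ratio = f_a / Fa + f_b / Fb
= 67.4637 / 185 + 105.5341 / 196
= 0.9031 (dimensionless)

0.9031 (dimensionless)


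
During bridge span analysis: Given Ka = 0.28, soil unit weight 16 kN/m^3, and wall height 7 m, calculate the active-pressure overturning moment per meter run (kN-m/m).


Pa = 0.5 * Ka * gamma * H^2
= 0.5 * 0.28 * 16 * 7^2
= 109.76 kN/m
Arm = H / 3 = 7 / 3 = 2.3333 m
Mo = Pa * arm = Pa * H / 3 = 109.76 * 7 / 3 = 256.1067 kN-m/m

256.1067 kN-m/m


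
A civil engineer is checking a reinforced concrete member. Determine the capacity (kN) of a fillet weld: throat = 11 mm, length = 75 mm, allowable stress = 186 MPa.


Strength = throat * length * allowable stress
= 11 * 75 * 186 N
= 153450 N
= 153.45 kN

153.45 kN


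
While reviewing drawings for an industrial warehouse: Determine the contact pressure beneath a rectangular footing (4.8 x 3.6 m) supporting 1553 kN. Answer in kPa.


A = 4.8 * 3.6 = 17.28 m^2
q = P / A = 1553 / 17.28
= 89.8727 kPa

89.8727 kPa


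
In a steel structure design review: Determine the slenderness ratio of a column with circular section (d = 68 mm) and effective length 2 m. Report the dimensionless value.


Radius of gyration r = d / 4 = 68 / 4 = 17.0 mm
L_eff = 2000.0 mm
Slenderness ratio = L / r = 2000.0 / 17.0 = 117.65 (dimensionless)

117.65 (dimensionless)


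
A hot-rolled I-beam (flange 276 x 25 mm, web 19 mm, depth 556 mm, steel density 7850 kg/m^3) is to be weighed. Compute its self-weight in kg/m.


A_flanges = 2 * 276 * 25 = 13800 mm^2
A_web = (556 - 2 * 25) * 19 = 9614 mm^2
A_total = 13800 + 9614 = 23414 mm^2 = 0.023414 m^2
Weight = rho * A = 7850 * 0.023414 = 183.7999 kg/m

183.7999 kg/m


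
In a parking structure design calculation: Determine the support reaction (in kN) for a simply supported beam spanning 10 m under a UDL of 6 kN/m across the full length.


Total load = w * L = 6 * 10 = 60 kN
By symmetry, each reaction R = total / 2 = 60 / 2 = 30.0 kN

30.0 kN


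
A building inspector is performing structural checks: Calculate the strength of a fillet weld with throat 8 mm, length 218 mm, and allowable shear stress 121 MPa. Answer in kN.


Strength = throat * length * allowable stress
= 8 * 218 * 121 N
= 211024 N
= 211.02 kN

211.02 kN


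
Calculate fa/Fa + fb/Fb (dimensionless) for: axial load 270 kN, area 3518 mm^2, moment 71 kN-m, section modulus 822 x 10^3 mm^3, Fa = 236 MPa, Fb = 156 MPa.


f_a = P / A = 270000.0 / 3518 = 76.7482 MPa
f_b = M / S = 71000000.0 / 822000.0 = 86.3747 MPa
Ratio = f_a / Fa + f_b / Fb
= 76.7482 / 236 + 86.3747 / 156
= 0.8789 (dimensionless)

0.8789 (dimensionless)


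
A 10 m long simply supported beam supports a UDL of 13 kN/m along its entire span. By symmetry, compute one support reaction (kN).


Total load = w * L = 13 * 10 = 130 kN
By symmetry, each reaction R = total / 2 = 130 / 2 = 65.0 kN

65.0 kN


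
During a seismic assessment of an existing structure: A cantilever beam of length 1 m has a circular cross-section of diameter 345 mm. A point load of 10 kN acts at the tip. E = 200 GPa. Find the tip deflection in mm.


I = pi * d^4 / 64 = pi * 345^4 / 64 = 695418562.61 mm^4
L = 1000.0 mm, P = 10000.0 N, E = 200000.0 MPa
delta = P * L^3 / (3 * E * I)
= 10000.0 * 1000.0^3 / (3 * 200000.0 * 695418562.61)
= 0.024 mm

0.024 mm


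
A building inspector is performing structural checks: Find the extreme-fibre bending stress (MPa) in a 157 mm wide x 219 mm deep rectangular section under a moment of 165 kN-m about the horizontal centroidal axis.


I = b * h^3 / 12 = 157 * 219^3 / 12 = 137420255.25 mm^4
y = h / 2 = 219 / 2 = 109.5 mm
M = 165 kN-m = 165000000.0 N-mm
sigma = M * y / I = 165000000.0 * 109.5 / 137420255.25
= 131.48 MPa

131.48 MPa


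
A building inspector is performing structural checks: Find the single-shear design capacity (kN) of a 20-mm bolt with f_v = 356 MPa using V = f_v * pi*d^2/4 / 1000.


A = pi * d^2 / 4 = pi * 20^2 / 4 = 314.1593 mm^2
V = f_v * A / 1000 = 356 * 314.1593 / 1000
= 111.8407 kN

111.8407 kN


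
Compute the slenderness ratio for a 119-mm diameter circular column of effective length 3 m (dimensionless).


Radius of gyration r = d / 4 = 119 / 4 = 29.75 mm
L_eff = 3000.0 mm
Slenderness ratio = L / r = 3000.0 / 29.75 = 100.84 (dimensionless)

100.84 (dimensionless)


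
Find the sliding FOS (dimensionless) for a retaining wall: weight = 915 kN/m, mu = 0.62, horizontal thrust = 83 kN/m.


Resisting force = mu * W = 0.62 * 915 = 567.3 kN/m
FOS = Resisting / Driving = 567.3 / 83
= 6.8349 (dimensionless)

6.8349 (dimensionless)


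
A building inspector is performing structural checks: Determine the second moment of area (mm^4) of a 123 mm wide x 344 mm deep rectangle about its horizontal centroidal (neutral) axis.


I = b * h^3 / 12
= 123 * 344^3 / 12
= 123 * 40707584 / 12
= 417252736.0 mm^4

417252736.0 mm^4


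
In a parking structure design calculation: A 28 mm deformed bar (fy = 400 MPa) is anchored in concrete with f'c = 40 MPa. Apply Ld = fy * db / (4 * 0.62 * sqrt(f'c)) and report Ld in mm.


Ld = (fy * db) / (4 * 0.62 * sqrt(f'c))
= (400 * 28) / (4 * 0.62 * sqrt(40))
= 11200 / 15.6849
= 714.06 mm

714.06 mm


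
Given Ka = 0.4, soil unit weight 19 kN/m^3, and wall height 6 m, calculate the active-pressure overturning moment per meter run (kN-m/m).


Pa = 0.5 * Ka * gamma * H^2
= 0.5 * 0.4 * 19 * 6^2
= 136.8 kN/m
Arm = H / 3 = 6 / 3 = 2.0 m
Mo = Pa * arm = Pa * H / 3 = 136.8 * 6 / 3 = 273.6 kN-m/m

273.6 kN-m/m


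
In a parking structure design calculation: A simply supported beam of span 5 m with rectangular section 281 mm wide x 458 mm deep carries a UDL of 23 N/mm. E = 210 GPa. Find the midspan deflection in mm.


I = 281 * 458^3 / 12 = 2249683939.33 mm^4
L = 5000.0 mm, w = 23 N/mm, E = 210000.0 MPa
delta = 5 * w * L^4 / (384 * E * I)
= 5 * 23 * 5000.0^4 / (384 * 210000.0 * 2249683939.33)
= 0.3962 mm

0.3962 mm


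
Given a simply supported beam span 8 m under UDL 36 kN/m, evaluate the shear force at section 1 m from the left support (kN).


R_A = w * L / 2 = 36 * 8 / 2 = 144.0 kN
V(x) = R_A - w * x = 144.0 - 36 * 1
= 108.0 kN

108.0 kN


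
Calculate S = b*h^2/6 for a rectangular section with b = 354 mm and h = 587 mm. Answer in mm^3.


S = b * h^2 / 6
= 354 * 587^2 / 6
= 354 * 344569 / 6
= 20329571.0 mm^3

20329571.0 mm^3


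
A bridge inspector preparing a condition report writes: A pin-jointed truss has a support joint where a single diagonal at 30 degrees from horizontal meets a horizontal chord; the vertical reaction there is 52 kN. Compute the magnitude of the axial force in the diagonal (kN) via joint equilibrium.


At the joint, only the diagonal has a vertical component, so vertical equilibrium gives:
F * sin(30) = 52
F = 52 / sin(30)
= 52 / 0.5
= 104.0 kN

104.0 kN


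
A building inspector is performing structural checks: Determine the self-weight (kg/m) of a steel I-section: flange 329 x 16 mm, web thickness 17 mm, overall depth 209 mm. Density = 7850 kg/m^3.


A_flanges = 2 * 329 * 16 = 10528 mm^2
A_web = (209 - 2 * 16) * 17 = 3009 mm^2
A_total = 10528 + 3009 = 13537 mm^2 = 0.013537 m^2
Weight = rho * A = 7850 * 0.013537 = 106.2655 kg/m

106.2655 kg/m


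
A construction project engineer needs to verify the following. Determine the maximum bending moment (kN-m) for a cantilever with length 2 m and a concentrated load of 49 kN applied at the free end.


For a cantilever with a point load at the free end:
M_max = P * L = 49 * 2 = 98 kN-m

98 kN-m


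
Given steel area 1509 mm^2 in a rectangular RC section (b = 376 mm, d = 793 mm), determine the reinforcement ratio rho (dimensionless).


rho = As / (b * d)
= 1509 / (376 * 793)
= 1509 / 298168
= 0.005061 (dimensionless)

0.005061 (dimensionless)


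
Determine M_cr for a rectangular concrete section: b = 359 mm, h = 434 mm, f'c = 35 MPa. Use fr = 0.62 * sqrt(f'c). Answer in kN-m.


fr = 0.62 * sqrt(35) = 0.62 * 5.9161 = 3.668 MPa
I = 359 * 434^3 / 12 = 2445582911.33 mm^4
y_t = 217.0 mm
M_cr = fr * I / y_t = 3.668 * 2445582911.33 / 217.0 N-mm
= 41.3379 kN-m

41.3379 kN-m


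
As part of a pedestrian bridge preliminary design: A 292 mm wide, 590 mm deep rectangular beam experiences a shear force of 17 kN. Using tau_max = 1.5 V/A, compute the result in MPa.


A = b * h = 292 * 590 = 172280 mm^2
V = 17 kN = 17000.0 N
tau_max = 1.5 * V / A = 1.5 * 17000.0 / 172280
= 0.148 MPa

0.148 MPa


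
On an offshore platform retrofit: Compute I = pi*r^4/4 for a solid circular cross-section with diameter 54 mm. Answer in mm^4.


r = d / 2 = 54 / 2 = 27.0 mm
I = pi * r^4 / 4 = pi * 27.0^4 / 4
= 417392.79 mm^4

417392.79 mm^4


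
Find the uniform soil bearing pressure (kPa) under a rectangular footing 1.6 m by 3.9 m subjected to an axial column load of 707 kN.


A = 1.6 * 3.9 = 6.24 m^2
q = P / A = 707 / 6.24
= 113.3013 kPa

113.3013 kPa


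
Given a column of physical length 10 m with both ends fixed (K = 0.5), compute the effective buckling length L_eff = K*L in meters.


L_eff = K * L
= 0.5 * 10
= 5.0 m

5.0 m


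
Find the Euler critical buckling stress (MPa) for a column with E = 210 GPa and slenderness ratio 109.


sigma_cr = pi^2 * E / lambda^2
= 9.8696 * 210000.0 / 109^2
= 9.8696 * 210000.0 / 11881
= 174.448 MPa

174.448 MPa


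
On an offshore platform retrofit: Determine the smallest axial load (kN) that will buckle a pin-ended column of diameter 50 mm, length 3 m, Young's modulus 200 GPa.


I = pi * d^4 / 64 = 306796.16 mm^4
L = 3000.0 mm
P_cr = pi^2 * E * I / L^2
= 9.8696 * 200000.0 * 306796.16 / 3000.0^2
= 67287.93 N = 67.2879 kN

67.2879 kN


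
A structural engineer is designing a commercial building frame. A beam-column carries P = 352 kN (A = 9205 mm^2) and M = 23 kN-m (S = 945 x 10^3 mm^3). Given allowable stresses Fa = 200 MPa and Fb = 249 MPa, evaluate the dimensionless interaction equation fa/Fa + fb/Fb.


f_a = P / A = 352000.0 / 9205 = 38.2401 MPa
f_b = M / S = 23000000.0 / 945000.0 = 24.3386 MPa
Ratio = f_a / Fa + f_b / Fb
= 38.2401 / 200 + 24.3386 / 249
= 0.2889 (dimensionless)

0.2889 (dimensionless)


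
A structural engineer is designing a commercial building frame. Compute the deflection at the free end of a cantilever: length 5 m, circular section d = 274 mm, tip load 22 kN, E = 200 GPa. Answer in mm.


I = pi * d^4 / 64 = pi * 274^4 / 64 = 276676421.54 mm^4
L = 5000.0 mm, P = 22000.0 N, E = 200000.0 MPa
delta = P * L^3 / (3 * E * I)
= 22000.0 * 5000.0^3 / (3 * 200000.0 * 276676421.54)
= 16.5657 mm

16.5657 mm


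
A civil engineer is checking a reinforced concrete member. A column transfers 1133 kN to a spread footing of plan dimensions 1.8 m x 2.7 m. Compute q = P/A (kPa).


A = 1.8 * 2.7 = 4.86 m^2
q = P / A = 1133 / 4.86
= 233.1276 kPa

233.1276 kPa


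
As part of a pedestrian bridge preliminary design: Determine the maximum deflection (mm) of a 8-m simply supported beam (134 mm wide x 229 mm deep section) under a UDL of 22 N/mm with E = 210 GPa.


I = 134 * 229^3 / 12 = 134100377.17 mm^4
L = 8000.0 mm, w = 22 N/mm, E = 210000.0 MPa
delta = 5 * w * L^4 / (384 * E * I)
= 5 * 22 * 8000.0^4 / (384 * 210000.0 * 134100377.17)
= 41.6651 mm

41.6651 mm


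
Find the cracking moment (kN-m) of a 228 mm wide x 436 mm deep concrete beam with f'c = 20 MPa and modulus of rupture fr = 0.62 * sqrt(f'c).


fr = 0.62 * sqrt(20) = 0.62 * 4.4721 = 2.7727 MPa
I = 228 * 436^3 / 12 = 1574755264.0 mm^4
y_t = 218.0 mm
M_cr = fr * I / y_t = 2.7727 * 1574755264.0 / 218.0 N-mm
= 20.0292 kN-m

20.0292 kN-m


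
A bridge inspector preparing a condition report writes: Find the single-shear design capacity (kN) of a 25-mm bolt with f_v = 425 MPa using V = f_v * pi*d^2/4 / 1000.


A = pi * d^2 / 4 = pi * 25^2 / 4 = 490.8739 mm^2
V = f_v * A / 1000 = 425 * 490.8739 / 1000
= 208.6214 kN

208.6214 kN


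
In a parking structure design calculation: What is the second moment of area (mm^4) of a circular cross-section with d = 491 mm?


r = d / 2 = 491 / 2 = 245.5 mm
I = pi * r^4 / 4 = pi * 245.5^4 / 4
= 2852961212.27 mm^4

2852961212.27 mm^4


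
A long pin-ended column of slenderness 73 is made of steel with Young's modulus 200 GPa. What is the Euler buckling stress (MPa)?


sigma_cr = pi^2 * E / lambda^2
= 9.8696 * 200000.0 / 73^2
= 9.8696 * 200000.0 / 5329
= 370.4111 MPa

370.4111 MPa


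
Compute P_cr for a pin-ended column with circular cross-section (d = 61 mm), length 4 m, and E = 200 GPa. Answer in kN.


I = pi * d^4 / 64 = 679656.13 mm^4
L = 4000.0 mm
P_cr = pi^2 * E * I / L^2
= 9.8696 * 200000.0 * 679656.13 / 4000.0^2
= 83849.21 N = 83.8492 kN

83.8492 kN


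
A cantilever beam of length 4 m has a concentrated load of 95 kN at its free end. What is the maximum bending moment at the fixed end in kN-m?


For a cantilever with a point load at the free end:
M_max = P * L = 95 * 4 = 380 kN-m

380 kN-m


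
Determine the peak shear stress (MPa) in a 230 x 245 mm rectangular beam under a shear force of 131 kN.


A = b * h = 230 * 245 = 56350 mm^2
V = 131 kN = 131000.0 N
tau_max = 1.5 * V / A = 1.5 * 131000.0 / 56350
= 3.4871 MPa

3.4871 MPa


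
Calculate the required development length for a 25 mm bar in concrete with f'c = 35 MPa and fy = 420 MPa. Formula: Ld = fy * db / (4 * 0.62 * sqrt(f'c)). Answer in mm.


Ld = (fy * db) / (4 * 0.62 * sqrt(f'c))
= (420 * 25) / (4 * 0.62 * sqrt(35))
= 10500 / 14.6719
= 715.65 mm

715.65 mm


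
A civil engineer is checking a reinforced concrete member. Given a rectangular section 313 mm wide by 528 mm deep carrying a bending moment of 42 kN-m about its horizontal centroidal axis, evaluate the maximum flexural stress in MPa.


I = b * h^3 / 12 = 313 * 528^3 / 12 = 3839413248.0 mm^4
y = h / 2 = 528 / 2 = 264.0 mm
M = 42 kN-m = 42000000.0 N-mm
sigma = M * y / I = 42000000.0 * 264.0 / 3839413248.0
= 2.89 MPa

2.89 MPa


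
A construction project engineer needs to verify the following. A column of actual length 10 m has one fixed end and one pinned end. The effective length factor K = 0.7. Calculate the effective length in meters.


L_eff = K * L
= 0.7 * 10
= 7.0 m

7.0 m


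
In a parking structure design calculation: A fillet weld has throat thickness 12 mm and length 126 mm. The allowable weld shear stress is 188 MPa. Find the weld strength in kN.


Strength = throat * length * allowable stress
= 12 * 126 * 188 N
= 284256 N
= 284.26 kN

284.26 kN


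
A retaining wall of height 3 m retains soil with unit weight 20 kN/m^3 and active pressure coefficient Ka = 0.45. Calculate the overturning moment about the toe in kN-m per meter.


Pa = 0.5 * Ka * gamma * H^2
= 0.5 * 0.45 * 20 * 3^2
= 40.5 kN/m
Arm = H / 3 = 3 / 3 = 1.0 m
Mo = Pa * arm = Pa * H / 3 = 40.5 * 3 / 3 = 40.5 kN-m/m

40.5 kN-m/m


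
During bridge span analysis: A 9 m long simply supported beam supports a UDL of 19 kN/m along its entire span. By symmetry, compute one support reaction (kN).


Total load = w * L = 19 * 9 = 171 kN
By symmetry, each reaction R = total / 2 = 171 / 2 = 85.5 kN

85.5 kN


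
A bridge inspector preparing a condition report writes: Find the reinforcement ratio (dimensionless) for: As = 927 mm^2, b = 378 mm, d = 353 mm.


rho = As / (b * d)
= 927 / (378 * 353)
= 927 / 133434
= 0.006947 (dimensionless)

0.006947 (dimensionless)


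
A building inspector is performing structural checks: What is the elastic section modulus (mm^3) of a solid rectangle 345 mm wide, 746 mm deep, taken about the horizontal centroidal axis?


S = b * h^2 / 6
= 345 * 746^2 / 6
= 345 * 556516 / 6
= 31999670.0 mm^3

31999670.0 mm^3


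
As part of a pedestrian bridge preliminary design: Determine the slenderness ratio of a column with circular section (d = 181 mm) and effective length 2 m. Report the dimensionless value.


Radius of gyration r = d / 4 = 181 / 4 = 45.25 mm
L_eff = 2000.0 mm
Slenderness ratio = L / r = 2000.0 / 45.25 = 44.2 (dimensionless)

44.2 (dimensionless)


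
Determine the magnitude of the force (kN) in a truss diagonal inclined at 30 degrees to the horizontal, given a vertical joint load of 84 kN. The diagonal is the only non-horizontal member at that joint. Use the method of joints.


At the joint, only the diagonal has a vertical component, so vertical equilibrium gives:
F * sin(30) = 84
F = 84 / sin(30)
= 84 / 0.5
= 168.0 kN

168.0 kN


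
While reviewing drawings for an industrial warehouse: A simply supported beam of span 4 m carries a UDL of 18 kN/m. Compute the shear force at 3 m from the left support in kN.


R_A = w * L / 2 = 18 * 4 / 2 = 36.0 kN
V(x) = R_A - w * x = 36.0 - 18 * 3
= -18.0 kN

-18.0 kN


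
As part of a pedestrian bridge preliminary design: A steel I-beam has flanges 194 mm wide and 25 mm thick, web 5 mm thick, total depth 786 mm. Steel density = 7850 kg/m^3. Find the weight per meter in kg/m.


A_flanges = 2 * 194 * 25 = 9700 mm^2
A_web = (786 - 2 * 25) * 5 = 3680 mm^2
A_total = 9700 + 3680 = 13380 mm^2 = 0.013380 m^2
Weight = rho * A = 7850 * 0.013380 = 105.033 kg/m

105.033 kg/m
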